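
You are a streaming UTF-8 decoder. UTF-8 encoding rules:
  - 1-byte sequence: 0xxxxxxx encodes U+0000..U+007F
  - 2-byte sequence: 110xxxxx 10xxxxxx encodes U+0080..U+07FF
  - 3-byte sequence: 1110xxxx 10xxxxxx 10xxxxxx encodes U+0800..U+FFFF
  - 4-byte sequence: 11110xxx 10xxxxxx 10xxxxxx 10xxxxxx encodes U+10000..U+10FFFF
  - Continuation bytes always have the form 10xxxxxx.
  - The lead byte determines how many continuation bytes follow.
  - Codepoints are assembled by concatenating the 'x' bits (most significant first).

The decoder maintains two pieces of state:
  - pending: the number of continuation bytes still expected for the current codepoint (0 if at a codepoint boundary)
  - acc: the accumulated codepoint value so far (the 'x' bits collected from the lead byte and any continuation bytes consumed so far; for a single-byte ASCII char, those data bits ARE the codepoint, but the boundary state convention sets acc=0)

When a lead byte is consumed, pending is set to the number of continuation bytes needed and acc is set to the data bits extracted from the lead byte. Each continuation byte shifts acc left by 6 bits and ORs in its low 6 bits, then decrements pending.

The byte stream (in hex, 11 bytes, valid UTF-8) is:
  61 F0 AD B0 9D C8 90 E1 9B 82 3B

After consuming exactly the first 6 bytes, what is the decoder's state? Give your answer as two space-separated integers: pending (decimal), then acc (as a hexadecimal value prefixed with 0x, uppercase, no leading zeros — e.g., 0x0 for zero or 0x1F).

Byte[0]=61: 1-byte. pending=0, acc=0x0
Byte[1]=F0: 4-byte lead. pending=3, acc=0x0
Byte[2]=AD: continuation. acc=(acc<<6)|0x2D=0x2D, pending=2
Byte[3]=B0: continuation. acc=(acc<<6)|0x30=0xB70, pending=1
Byte[4]=9D: continuation. acc=(acc<<6)|0x1D=0x2DC1D, pending=0
Byte[5]=C8: 2-byte lead. pending=1, acc=0x8

Answer: 1 0x8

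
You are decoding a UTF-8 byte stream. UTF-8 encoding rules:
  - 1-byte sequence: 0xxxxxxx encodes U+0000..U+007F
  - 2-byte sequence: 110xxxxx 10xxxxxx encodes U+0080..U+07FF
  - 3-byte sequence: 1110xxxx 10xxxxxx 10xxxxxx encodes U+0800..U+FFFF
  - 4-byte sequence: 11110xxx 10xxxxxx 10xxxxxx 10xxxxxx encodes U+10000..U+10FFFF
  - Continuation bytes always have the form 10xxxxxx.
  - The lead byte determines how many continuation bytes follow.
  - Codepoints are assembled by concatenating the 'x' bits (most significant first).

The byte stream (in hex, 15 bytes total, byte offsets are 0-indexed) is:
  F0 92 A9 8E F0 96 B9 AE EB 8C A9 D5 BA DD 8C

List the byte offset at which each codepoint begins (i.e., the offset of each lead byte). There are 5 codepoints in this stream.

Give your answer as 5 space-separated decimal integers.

Byte[0]=F0: 4-byte lead, need 3 cont bytes. acc=0x0
Byte[1]=92: continuation. acc=(acc<<6)|0x12=0x12
Byte[2]=A9: continuation. acc=(acc<<6)|0x29=0x4A9
Byte[3]=8E: continuation. acc=(acc<<6)|0x0E=0x12A4E
Completed: cp=U+12A4E (starts at byte 0)
Byte[4]=F0: 4-byte lead, need 3 cont bytes. acc=0x0
Byte[5]=96: continuation. acc=(acc<<6)|0x16=0x16
Byte[6]=B9: continuation. acc=(acc<<6)|0x39=0x5B9
Byte[7]=AE: continuation. acc=(acc<<6)|0x2E=0x16E6E
Completed: cp=U+16E6E (starts at byte 4)
Byte[8]=EB: 3-byte lead, need 2 cont bytes. acc=0xB
Byte[9]=8C: continuation. acc=(acc<<6)|0x0C=0x2CC
Byte[10]=A9: continuation. acc=(acc<<6)|0x29=0xB329
Completed: cp=U+B329 (starts at byte 8)
Byte[11]=D5: 2-byte lead, need 1 cont bytes. acc=0x15
Byte[12]=BA: continuation. acc=(acc<<6)|0x3A=0x57A
Completed: cp=U+057A (starts at byte 11)
Byte[13]=DD: 2-byte lead, need 1 cont bytes. acc=0x1D
Byte[14]=8C: continuation. acc=(acc<<6)|0x0C=0x74C
Completed: cp=U+074C (starts at byte 13)

Answer: 0 4 8 11 13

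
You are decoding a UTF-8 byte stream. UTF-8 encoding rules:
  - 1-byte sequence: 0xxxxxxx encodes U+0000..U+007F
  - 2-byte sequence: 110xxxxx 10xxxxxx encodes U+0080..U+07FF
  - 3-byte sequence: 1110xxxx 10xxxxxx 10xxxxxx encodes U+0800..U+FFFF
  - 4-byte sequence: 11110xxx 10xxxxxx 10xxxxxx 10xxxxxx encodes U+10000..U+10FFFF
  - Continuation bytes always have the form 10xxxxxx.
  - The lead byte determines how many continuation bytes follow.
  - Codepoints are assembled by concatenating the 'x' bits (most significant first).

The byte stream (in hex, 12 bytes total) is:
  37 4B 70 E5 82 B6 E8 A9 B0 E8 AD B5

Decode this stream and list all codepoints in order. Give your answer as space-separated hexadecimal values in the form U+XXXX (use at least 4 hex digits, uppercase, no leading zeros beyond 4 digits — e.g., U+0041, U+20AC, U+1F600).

Answer: U+0037 U+004B U+0070 U+50B6 U+8A70 U+8B75

Derivation:
Byte[0]=37: 1-byte ASCII. cp=U+0037
Byte[1]=4B: 1-byte ASCII. cp=U+004B
Byte[2]=70: 1-byte ASCII. cp=U+0070
Byte[3]=E5: 3-byte lead, need 2 cont bytes. acc=0x5
Byte[4]=82: continuation. acc=(acc<<6)|0x02=0x142
Byte[5]=B6: continuation. acc=(acc<<6)|0x36=0x50B6
Completed: cp=U+50B6 (starts at byte 3)
Byte[6]=E8: 3-byte lead, need 2 cont bytes. acc=0x8
Byte[7]=A9: continuation. acc=(acc<<6)|0x29=0x229
Byte[8]=B0: continuation. acc=(acc<<6)|0x30=0x8A70
Completed: cp=U+8A70 (starts at byte 6)
Byte[9]=E8: 3-byte lead, need 2 cont bytes. acc=0x8
Byte[10]=AD: continuation. acc=(acc<<6)|0x2D=0x22D
Byte[11]=B5: continuation. acc=(acc<<6)|0x35=0x8B75
Completed: cp=U+8B75 (starts at byte 9)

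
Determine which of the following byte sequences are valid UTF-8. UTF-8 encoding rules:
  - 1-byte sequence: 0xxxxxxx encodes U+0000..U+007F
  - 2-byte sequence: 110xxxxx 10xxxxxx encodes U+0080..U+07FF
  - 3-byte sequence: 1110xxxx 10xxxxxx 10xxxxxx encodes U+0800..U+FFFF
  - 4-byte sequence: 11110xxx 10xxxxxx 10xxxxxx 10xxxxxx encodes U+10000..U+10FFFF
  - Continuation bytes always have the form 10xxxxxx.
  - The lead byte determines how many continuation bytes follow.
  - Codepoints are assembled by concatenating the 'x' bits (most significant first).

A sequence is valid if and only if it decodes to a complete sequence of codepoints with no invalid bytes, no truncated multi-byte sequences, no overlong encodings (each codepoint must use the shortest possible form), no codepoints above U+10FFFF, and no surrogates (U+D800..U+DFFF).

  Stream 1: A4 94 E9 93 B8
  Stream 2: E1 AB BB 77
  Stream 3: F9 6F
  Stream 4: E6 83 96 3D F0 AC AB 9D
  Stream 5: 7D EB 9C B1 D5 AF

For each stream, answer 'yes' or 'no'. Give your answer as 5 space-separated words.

Stream 1: error at byte offset 0. INVALID
Stream 2: decodes cleanly. VALID
Stream 3: error at byte offset 0. INVALID
Stream 4: decodes cleanly. VALID
Stream 5: decodes cleanly. VALID

Answer: no yes no yes yes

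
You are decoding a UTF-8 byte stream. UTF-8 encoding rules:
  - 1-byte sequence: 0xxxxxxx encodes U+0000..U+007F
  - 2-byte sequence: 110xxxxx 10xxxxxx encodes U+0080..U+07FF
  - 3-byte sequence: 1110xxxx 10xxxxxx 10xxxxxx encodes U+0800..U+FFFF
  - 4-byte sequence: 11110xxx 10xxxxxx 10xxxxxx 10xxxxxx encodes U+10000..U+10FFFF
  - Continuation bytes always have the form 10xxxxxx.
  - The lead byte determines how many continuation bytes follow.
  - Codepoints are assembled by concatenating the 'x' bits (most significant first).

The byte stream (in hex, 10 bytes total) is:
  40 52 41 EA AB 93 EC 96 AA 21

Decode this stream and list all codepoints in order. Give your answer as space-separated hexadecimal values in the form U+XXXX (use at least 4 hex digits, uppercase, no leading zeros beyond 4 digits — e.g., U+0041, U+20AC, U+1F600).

Answer: U+0040 U+0052 U+0041 U+AAD3 U+C5AA U+0021

Derivation:
Byte[0]=40: 1-byte ASCII. cp=U+0040
Byte[1]=52: 1-byte ASCII. cp=U+0052
Byte[2]=41: 1-byte ASCII. cp=U+0041
Byte[3]=EA: 3-byte lead, need 2 cont bytes. acc=0xA
Byte[4]=AB: continuation. acc=(acc<<6)|0x2B=0x2AB
Byte[5]=93: continuation. acc=(acc<<6)|0x13=0xAAD3
Completed: cp=U+AAD3 (starts at byte 3)
Byte[6]=EC: 3-byte lead, need 2 cont bytes. acc=0xC
Byte[7]=96: continuation. acc=(acc<<6)|0x16=0x316
Byte[8]=AA: continuation. acc=(acc<<6)|0x2A=0xC5AA
Completed: cp=U+C5AA (starts at byte 6)
Byte[9]=21: 1-byte ASCII. cp=U+0021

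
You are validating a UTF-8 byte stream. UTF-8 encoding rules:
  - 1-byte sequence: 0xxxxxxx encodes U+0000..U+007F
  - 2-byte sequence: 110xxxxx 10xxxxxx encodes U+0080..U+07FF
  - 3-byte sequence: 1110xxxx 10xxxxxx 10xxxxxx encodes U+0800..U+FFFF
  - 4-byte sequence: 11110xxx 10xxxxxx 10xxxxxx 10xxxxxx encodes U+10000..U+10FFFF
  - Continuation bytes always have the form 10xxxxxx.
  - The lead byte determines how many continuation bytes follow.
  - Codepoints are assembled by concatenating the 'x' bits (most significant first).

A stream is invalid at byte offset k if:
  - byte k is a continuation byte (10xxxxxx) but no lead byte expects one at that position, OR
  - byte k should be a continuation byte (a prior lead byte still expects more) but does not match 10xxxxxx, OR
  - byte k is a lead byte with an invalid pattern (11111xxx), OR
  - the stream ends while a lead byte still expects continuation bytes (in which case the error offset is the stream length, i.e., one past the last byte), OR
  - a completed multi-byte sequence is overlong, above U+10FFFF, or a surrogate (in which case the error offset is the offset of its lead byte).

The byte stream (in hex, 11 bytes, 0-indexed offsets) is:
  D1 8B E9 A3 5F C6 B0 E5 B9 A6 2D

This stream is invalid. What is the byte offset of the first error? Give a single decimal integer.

Byte[0]=D1: 2-byte lead, need 1 cont bytes. acc=0x11
Byte[1]=8B: continuation. acc=(acc<<6)|0x0B=0x44B
Completed: cp=U+044B (starts at byte 0)
Byte[2]=E9: 3-byte lead, need 2 cont bytes. acc=0x9
Byte[3]=A3: continuation. acc=(acc<<6)|0x23=0x263
Byte[4]=5F: expected 10xxxxxx continuation. INVALID

Answer: 4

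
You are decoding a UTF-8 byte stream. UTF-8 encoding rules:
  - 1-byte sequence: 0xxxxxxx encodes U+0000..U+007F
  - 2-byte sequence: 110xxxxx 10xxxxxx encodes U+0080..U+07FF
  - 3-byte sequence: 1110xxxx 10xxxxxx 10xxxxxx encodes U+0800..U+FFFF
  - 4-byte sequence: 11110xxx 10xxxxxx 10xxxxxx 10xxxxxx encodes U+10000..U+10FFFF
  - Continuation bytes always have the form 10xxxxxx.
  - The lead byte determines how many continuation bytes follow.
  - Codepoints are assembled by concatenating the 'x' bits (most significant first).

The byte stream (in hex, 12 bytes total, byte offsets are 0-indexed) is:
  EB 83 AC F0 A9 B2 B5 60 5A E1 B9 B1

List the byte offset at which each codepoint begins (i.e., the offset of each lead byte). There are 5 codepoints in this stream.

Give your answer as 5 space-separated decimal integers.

Byte[0]=EB: 3-byte lead, need 2 cont bytes. acc=0xB
Byte[1]=83: continuation. acc=(acc<<6)|0x03=0x2C3
Byte[2]=AC: continuation. acc=(acc<<6)|0x2C=0xB0EC
Completed: cp=U+B0EC (starts at byte 0)
Byte[3]=F0: 4-byte lead, need 3 cont bytes. acc=0x0
Byte[4]=A9: continuation. acc=(acc<<6)|0x29=0x29
Byte[5]=B2: continuation. acc=(acc<<6)|0x32=0xA72
Byte[6]=B5: continuation. acc=(acc<<6)|0x35=0x29CB5
Completed: cp=U+29CB5 (starts at byte 3)
Byte[7]=60: 1-byte ASCII. cp=U+0060
Byte[8]=5A: 1-byte ASCII. cp=U+005A
Byte[9]=E1: 3-byte lead, need 2 cont bytes. acc=0x1
Byte[10]=B9: continuation. acc=(acc<<6)|0x39=0x79
Byte[11]=B1: continuation. acc=(acc<<6)|0x31=0x1E71
Completed: cp=U+1E71 (starts at byte 9)

Answer: 0 3 7 8 9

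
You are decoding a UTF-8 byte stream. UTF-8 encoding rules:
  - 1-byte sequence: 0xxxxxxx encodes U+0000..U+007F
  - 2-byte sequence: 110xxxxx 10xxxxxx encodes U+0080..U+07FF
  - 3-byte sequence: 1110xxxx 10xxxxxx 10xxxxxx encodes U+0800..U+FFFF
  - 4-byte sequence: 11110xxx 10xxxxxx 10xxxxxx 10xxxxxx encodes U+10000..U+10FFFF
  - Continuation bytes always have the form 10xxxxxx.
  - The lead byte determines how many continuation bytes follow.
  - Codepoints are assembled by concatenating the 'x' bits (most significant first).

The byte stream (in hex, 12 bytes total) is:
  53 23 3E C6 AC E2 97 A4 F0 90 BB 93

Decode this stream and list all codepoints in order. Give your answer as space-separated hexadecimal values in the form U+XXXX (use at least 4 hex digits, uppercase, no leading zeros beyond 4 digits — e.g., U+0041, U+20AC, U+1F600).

Byte[0]=53: 1-byte ASCII. cp=U+0053
Byte[1]=23: 1-byte ASCII. cp=U+0023
Byte[2]=3E: 1-byte ASCII. cp=U+003E
Byte[3]=C6: 2-byte lead, need 1 cont bytes. acc=0x6
Byte[4]=AC: continuation. acc=(acc<<6)|0x2C=0x1AC
Completed: cp=U+01AC (starts at byte 3)
Byte[5]=E2: 3-byte lead, need 2 cont bytes. acc=0x2
Byte[6]=97: continuation. acc=(acc<<6)|0x17=0x97
Byte[7]=A4: continuation. acc=(acc<<6)|0x24=0x25E4
Completed: cp=U+25E4 (starts at byte 5)
Byte[8]=F0: 4-byte lead, need 3 cont bytes. acc=0x0
Byte[9]=90: continuation. acc=(acc<<6)|0x10=0x10
Byte[10]=BB: continuation. acc=(acc<<6)|0x3B=0x43B
Byte[11]=93: continuation. acc=(acc<<6)|0x13=0x10ED3
Completed: cp=U+10ED3 (starts at byte 8)

Answer: U+0053 U+0023 U+003E U+01AC U+25E4 U+10ED3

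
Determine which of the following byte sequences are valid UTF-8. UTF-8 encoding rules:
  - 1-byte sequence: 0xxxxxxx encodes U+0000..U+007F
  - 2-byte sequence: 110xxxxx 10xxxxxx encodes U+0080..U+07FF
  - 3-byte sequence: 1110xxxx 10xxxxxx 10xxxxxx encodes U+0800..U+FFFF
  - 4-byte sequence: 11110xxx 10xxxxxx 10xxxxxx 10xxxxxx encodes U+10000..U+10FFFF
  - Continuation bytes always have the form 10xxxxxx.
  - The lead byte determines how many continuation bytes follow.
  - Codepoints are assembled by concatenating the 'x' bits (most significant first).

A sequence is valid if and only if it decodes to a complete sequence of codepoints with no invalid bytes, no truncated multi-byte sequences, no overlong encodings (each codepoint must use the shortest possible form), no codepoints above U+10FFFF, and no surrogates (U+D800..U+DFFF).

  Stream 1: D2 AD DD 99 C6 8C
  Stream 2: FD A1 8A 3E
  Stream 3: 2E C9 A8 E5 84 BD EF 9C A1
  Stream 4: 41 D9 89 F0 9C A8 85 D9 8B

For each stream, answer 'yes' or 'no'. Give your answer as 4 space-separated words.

Answer: yes no yes yes

Derivation:
Stream 1: decodes cleanly. VALID
Stream 2: error at byte offset 0. INVALID
Stream 3: decodes cleanly. VALID
Stream 4: decodes cleanly. VALID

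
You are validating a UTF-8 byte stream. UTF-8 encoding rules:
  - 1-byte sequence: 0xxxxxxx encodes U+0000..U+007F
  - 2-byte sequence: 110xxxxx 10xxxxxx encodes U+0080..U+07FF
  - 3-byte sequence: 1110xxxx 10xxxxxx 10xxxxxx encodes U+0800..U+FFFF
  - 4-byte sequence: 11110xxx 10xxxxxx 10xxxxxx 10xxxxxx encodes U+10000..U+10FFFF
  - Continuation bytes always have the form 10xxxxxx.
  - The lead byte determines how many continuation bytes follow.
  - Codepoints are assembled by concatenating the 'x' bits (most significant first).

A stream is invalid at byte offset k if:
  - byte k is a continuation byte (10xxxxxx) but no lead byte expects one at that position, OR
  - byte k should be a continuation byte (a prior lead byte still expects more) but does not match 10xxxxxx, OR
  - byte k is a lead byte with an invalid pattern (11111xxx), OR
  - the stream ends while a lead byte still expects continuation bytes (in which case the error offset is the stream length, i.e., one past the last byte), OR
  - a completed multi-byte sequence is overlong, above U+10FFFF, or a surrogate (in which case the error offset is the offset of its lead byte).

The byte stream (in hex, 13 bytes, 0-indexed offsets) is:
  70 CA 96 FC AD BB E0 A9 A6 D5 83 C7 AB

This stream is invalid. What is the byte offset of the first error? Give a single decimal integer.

Byte[0]=70: 1-byte ASCII. cp=U+0070
Byte[1]=CA: 2-byte lead, need 1 cont bytes. acc=0xA
Byte[2]=96: continuation. acc=(acc<<6)|0x16=0x296
Completed: cp=U+0296 (starts at byte 1)
Byte[3]=FC: INVALID lead byte (not 0xxx/110x/1110/11110)

Answer: 3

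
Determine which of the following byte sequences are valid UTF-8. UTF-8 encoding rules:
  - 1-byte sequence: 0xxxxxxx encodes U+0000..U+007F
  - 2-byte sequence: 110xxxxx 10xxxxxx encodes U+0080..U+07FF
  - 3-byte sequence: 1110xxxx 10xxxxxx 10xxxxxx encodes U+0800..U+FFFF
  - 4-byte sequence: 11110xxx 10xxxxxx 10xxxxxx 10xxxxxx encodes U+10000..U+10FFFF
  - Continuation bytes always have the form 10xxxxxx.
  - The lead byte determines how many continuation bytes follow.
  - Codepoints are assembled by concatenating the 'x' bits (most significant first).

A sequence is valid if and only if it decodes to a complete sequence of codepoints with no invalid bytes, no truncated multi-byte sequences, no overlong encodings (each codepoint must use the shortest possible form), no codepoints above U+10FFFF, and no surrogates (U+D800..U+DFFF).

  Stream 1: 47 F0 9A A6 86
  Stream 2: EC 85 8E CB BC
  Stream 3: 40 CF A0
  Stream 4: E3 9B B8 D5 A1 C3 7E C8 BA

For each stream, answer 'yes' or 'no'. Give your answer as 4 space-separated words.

Stream 1: decodes cleanly. VALID
Stream 2: decodes cleanly. VALID
Stream 3: decodes cleanly. VALID
Stream 4: error at byte offset 6. INVALID

Answer: yes yes yes no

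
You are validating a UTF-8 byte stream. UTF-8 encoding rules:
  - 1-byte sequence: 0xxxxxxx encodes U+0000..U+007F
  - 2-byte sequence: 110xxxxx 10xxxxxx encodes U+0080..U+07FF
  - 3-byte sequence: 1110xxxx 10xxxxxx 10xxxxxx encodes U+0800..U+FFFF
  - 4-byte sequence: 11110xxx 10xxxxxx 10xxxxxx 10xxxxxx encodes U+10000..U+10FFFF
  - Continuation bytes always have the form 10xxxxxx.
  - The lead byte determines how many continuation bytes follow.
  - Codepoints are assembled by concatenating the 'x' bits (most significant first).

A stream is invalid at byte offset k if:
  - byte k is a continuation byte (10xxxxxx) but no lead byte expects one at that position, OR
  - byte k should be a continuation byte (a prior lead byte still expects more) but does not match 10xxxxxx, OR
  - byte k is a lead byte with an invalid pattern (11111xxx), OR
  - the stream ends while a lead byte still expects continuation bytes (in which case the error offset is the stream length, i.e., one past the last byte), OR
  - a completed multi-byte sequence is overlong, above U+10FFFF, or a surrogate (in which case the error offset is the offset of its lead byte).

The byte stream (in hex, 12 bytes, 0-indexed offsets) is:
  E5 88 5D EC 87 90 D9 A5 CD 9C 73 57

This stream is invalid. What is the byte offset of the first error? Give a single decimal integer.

Byte[0]=E5: 3-byte lead, need 2 cont bytes. acc=0x5
Byte[1]=88: continuation. acc=(acc<<6)|0x08=0x148
Byte[2]=5D: expected 10xxxxxx continuation. INVALID

Answer: 2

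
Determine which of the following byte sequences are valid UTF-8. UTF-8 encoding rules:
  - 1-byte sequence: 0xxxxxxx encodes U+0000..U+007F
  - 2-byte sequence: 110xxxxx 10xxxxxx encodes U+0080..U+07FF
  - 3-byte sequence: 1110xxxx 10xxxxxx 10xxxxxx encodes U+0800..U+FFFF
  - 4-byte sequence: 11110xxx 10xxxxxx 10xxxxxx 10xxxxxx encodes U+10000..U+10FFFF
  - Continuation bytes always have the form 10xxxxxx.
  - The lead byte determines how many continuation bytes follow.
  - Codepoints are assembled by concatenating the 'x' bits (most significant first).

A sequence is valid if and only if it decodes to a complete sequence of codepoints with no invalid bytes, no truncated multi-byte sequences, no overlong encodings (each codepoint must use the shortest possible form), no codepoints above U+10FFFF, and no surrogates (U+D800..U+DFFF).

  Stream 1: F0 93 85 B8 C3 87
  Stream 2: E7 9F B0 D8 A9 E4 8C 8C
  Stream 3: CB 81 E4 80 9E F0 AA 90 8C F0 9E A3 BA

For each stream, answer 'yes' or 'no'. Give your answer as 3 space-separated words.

Answer: yes yes yes

Derivation:
Stream 1: decodes cleanly. VALID
Stream 2: decodes cleanly. VALID
Stream 3: decodes cleanly. VALID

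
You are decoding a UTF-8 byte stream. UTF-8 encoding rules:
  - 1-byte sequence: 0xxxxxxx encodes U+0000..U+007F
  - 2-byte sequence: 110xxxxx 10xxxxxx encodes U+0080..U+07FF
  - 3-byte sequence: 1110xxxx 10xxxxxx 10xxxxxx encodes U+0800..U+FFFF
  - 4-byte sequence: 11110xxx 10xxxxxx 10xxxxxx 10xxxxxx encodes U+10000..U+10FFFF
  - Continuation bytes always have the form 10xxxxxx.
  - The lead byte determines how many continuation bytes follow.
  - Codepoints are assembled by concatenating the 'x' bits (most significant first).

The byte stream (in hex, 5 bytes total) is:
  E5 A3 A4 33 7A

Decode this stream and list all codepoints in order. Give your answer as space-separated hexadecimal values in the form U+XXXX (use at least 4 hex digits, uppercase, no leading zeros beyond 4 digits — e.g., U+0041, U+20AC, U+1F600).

Answer: U+58E4 U+0033 U+007A

Derivation:
Byte[0]=E5: 3-byte lead, need 2 cont bytes. acc=0x5
Byte[1]=A3: continuation. acc=(acc<<6)|0x23=0x163
Byte[2]=A4: continuation. acc=(acc<<6)|0x24=0x58E4
Completed: cp=U+58E4 (starts at byte 0)
Byte[3]=33: 1-byte ASCII. cp=U+0033
Byte[4]=7A: 1-byte ASCII. cp=U+007A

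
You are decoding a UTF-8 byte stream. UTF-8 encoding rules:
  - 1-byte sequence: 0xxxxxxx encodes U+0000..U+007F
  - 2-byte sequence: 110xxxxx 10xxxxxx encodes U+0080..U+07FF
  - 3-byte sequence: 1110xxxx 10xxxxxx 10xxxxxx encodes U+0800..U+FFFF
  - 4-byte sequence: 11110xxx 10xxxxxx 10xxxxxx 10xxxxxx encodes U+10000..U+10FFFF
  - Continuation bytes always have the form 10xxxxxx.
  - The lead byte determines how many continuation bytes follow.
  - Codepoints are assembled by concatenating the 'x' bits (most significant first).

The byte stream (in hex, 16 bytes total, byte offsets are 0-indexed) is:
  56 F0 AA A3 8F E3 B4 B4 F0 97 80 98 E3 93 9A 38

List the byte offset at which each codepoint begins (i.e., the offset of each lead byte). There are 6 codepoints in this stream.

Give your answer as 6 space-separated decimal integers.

Answer: 0 1 5 8 12 15

Derivation:
Byte[0]=56: 1-byte ASCII. cp=U+0056
Byte[1]=F0: 4-byte lead, need 3 cont bytes. acc=0x0
Byte[2]=AA: continuation. acc=(acc<<6)|0x2A=0x2A
Byte[3]=A3: continuation. acc=(acc<<6)|0x23=0xAA3
Byte[4]=8F: continuation. acc=(acc<<6)|0x0F=0x2A8CF
Completed: cp=U+2A8CF (starts at byte 1)
Byte[5]=E3: 3-byte lead, need 2 cont bytes. acc=0x3
Byte[6]=B4: continuation. acc=(acc<<6)|0x34=0xF4
Byte[7]=B4: continuation. acc=(acc<<6)|0x34=0x3D34
Completed: cp=U+3D34 (starts at byte 5)
Byte[8]=F0: 4-byte lead, need 3 cont bytes. acc=0x0
Byte[9]=97: continuation. acc=(acc<<6)|0x17=0x17
Byte[10]=80: continuation. acc=(acc<<6)|0x00=0x5C0
Byte[11]=98: continuation. acc=(acc<<6)|0x18=0x17018
Completed: cp=U+17018 (starts at byte 8)
Byte[12]=E3: 3-byte lead, need 2 cont bytes. acc=0x3
Byte[13]=93: continuation. acc=(acc<<6)|0x13=0xD3
Byte[14]=9A: continuation. acc=(acc<<6)|0x1A=0x34DA
Completed: cp=U+34DA (starts at byte 12)
Byte[15]=38: 1-byte ASCII. cp=U+0038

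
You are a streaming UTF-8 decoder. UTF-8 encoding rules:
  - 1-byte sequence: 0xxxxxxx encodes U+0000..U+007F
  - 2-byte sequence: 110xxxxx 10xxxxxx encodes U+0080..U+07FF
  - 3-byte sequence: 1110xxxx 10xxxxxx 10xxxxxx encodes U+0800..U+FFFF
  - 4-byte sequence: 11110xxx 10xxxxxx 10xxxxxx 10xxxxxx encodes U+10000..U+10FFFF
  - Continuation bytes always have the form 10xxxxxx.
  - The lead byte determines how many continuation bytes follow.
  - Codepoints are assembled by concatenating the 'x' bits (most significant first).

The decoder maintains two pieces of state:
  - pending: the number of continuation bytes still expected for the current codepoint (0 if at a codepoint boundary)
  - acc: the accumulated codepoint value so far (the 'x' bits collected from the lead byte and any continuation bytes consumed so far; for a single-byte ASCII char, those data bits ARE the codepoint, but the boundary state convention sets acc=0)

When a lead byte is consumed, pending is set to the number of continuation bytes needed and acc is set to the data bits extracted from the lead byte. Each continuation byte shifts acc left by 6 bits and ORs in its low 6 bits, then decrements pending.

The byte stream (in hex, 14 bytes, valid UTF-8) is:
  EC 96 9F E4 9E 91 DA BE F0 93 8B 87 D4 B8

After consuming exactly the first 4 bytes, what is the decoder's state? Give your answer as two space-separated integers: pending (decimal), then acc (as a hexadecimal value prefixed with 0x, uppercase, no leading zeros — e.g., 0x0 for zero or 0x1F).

Byte[0]=EC: 3-byte lead. pending=2, acc=0xC
Byte[1]=96: continuation. acc=(acc<<6)|0x16=0x316, pending=1
Byte[2]=9F: continuation. acc=(acc<<6)|0x1F=0xC59F, pending=0
Byte[3]=E4: 3-byte lead. pending=2, acc=0x4

Answer: 2 0x4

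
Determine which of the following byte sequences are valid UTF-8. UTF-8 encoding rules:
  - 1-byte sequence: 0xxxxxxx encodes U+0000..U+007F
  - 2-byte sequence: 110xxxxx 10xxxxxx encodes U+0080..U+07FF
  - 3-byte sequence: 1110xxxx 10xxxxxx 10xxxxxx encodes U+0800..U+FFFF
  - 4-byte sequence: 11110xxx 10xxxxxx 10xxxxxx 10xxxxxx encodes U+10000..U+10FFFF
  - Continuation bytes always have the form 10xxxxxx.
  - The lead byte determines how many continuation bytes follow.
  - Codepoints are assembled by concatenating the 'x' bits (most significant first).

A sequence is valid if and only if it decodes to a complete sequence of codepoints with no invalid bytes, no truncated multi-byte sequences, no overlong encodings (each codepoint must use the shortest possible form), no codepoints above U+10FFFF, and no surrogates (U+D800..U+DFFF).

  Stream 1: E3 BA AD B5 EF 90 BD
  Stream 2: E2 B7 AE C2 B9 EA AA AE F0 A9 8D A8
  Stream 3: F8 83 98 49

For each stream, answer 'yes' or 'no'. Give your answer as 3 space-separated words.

Answer: no yes no

Derivation:
Stream 1: error at byte offset 3. INVALID
Stream 2: decodes cleanly. VALID
Stream 3: error at byte offset 0. INVALID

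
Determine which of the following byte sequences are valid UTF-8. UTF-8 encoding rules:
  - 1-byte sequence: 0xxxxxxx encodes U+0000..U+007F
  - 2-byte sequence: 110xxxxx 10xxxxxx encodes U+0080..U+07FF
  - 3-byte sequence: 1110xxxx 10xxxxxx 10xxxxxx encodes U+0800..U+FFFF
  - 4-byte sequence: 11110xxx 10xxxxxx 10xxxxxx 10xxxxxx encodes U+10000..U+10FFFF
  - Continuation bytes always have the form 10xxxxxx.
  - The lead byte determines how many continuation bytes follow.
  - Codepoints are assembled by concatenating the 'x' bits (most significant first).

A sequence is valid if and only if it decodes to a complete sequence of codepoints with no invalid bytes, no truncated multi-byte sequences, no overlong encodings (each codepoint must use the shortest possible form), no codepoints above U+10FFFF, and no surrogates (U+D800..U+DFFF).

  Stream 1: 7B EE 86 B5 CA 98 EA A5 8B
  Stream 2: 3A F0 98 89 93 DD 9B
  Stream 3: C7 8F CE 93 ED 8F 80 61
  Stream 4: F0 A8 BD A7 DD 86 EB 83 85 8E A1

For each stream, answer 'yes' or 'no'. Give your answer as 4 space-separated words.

Stream 1: decodes cleanly. VALID
Stream 2: decodes cleanly. VALID
Stream 3: decodes cleanly. VALID
Stream 4: error at byte offset 9. INVALID

Answer: yes yes yes no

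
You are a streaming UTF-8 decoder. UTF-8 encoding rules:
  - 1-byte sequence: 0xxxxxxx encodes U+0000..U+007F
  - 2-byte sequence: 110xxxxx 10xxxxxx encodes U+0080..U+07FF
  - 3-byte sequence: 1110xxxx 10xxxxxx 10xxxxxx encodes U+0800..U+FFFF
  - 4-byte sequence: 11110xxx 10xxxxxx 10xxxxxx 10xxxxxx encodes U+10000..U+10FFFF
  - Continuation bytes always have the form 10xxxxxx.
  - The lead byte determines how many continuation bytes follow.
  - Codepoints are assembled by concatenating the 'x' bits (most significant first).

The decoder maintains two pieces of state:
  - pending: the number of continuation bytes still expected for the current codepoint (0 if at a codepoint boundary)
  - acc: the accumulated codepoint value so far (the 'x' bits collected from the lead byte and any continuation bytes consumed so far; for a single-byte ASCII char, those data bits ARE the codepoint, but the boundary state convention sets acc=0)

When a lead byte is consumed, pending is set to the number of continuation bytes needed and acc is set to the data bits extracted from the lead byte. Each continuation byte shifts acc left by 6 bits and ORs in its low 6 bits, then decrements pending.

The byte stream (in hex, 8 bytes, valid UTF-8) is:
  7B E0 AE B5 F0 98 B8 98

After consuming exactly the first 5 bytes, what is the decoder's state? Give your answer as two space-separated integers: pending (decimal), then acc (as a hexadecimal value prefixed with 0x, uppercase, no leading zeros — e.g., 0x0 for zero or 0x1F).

Answer: 3 0x0

Derivation:
Byte[0]=7B: 1-byte. pending=0, acc=0x0
Byte[1]=E0: 3-byte lead. pending=2, acc=0x0
Byte[2]=AE: continuation. acc=(acc<<6)|0x2E=0x2E, pending=1
Byte[3]=B5: continuation. acc=(acc<<6)|0x35=0xBB5, pending=0
Byte[4]=F0: 4-byte lead. pending=3, acc=0x0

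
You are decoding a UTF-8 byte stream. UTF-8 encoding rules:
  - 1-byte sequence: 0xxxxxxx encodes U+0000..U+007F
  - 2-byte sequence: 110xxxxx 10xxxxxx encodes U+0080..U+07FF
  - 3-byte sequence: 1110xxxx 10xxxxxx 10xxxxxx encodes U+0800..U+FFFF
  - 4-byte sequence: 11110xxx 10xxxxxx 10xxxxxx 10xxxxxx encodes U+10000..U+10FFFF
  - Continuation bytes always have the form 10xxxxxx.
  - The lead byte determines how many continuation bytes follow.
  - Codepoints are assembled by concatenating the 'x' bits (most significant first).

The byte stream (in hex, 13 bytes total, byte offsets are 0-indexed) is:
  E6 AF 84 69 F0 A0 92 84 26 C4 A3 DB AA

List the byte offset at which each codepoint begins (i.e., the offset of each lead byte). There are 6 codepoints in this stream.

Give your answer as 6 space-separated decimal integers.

Answer: 0 3 4 8 9 11

Derivation:
Byte[0]=E6: 3-byte lead, need 2 cont bytes. acc=0x6
Byte[1]=AF: continuation. acc=(acc<<6)|0x2F=0x1AF
Byte[2]=84: continuation. acc=(acc<<6)|0x04=0x6BC4
Completed: cp=U+6BC4 (starts at byte 0)
Byte[3]=69: 1-byte ASCII. cp=U+0069
Byte[4]=F0: 4-byte lead, need 3 cont bytes. acc=0x0
Byte[5]=A0: continuation. acc=(acc<<6)|0x20=0x20
Byte[6]=92: continuation. acc=(acc<<6)|0x12=0x812
Byte[7]=84: continuation. acc=(acc<<6)|0x04=0x20484
Completed: cp=U+20484 (starts at byte 4)
Byte[8]=26: 1-byte ASCII. cp=U+0026
Byte[9]=C4: 2-byte lead, need 1 cont bytes. acc=0x4
Byte[10]=A3: continuation. acc=(acc<<6)|0x23=0x123
Completed: cp=U+0123 (starts at byte 9)
Byte[11]=DB: 2-byte lead, need 1 cont bytes. acc=0x1B
Byte[12]=AA: continuation. acc=(acc<<6)|0x2A=0x6EA
Completed: cp=U+06EA (starts at byte 11)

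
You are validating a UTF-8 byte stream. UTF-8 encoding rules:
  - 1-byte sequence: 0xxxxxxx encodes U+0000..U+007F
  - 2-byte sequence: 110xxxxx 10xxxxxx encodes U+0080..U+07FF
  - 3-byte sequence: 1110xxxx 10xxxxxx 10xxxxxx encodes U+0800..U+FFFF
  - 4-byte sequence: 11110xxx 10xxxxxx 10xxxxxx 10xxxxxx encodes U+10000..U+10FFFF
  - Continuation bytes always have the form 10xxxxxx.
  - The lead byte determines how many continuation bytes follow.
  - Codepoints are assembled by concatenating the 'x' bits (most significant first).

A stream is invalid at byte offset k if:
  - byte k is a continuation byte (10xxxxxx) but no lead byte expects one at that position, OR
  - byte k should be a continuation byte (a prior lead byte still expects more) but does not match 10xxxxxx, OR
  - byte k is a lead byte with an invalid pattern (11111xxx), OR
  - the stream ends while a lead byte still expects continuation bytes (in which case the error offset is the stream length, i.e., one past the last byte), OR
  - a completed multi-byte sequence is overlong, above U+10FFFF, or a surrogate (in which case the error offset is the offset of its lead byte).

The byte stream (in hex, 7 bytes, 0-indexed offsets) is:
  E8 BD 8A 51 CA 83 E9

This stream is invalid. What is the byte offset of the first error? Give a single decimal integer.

Byte[0]=E8: 3-byte lead, need 2 cont bytes. acc=0x8
Byte[1]=BD: continuation. acc=(acc<<6)|0x3D=0x23D
Byte[2]=8A: continuation. acc=(acc<<6)|0x0A=0x8F4A
Completed: cp=U+8F4A (starts at byte 0)
Byte[3]=51: 1-byte ASCII. cp=U+0051
Byte[4]=CA: 2-byte lead, need 1 cont bytes. acc=0xA
Byte[5]=83: continuation. acc=(acc<<6)|0x03=0x283
Completed: cp=U+0283 (starts at byte 4)
Byte[6]=E9: 3-byte lead, need 2 cont bytes. acc=0x9
Byte[7]: stream ended, expected continuation. INVALID

Answer: 7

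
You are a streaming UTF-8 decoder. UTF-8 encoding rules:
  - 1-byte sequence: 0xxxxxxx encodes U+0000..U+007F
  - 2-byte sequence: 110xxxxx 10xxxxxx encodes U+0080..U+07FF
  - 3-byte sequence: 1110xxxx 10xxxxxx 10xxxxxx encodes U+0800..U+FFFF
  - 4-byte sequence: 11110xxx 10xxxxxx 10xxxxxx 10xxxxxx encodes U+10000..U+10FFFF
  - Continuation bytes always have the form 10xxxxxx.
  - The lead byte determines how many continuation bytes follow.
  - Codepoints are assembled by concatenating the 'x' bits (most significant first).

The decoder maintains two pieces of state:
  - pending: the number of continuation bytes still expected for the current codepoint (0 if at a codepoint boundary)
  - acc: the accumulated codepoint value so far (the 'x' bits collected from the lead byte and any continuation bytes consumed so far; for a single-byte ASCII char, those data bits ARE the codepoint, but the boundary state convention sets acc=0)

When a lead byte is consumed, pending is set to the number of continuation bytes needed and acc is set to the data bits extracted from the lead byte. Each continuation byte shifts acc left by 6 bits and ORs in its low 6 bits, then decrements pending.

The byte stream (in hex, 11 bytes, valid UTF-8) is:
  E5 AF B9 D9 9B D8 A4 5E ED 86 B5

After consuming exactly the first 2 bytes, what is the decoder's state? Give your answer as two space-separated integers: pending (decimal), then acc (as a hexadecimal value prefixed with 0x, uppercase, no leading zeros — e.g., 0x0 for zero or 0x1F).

Byte[0]=E5: 3-byte lead. pending=2, acc=0x5
Byte[1]=AF: continuation. acc=(acc<<6)|0x2F=0x16F, pending=1

Answer: 1 0x16F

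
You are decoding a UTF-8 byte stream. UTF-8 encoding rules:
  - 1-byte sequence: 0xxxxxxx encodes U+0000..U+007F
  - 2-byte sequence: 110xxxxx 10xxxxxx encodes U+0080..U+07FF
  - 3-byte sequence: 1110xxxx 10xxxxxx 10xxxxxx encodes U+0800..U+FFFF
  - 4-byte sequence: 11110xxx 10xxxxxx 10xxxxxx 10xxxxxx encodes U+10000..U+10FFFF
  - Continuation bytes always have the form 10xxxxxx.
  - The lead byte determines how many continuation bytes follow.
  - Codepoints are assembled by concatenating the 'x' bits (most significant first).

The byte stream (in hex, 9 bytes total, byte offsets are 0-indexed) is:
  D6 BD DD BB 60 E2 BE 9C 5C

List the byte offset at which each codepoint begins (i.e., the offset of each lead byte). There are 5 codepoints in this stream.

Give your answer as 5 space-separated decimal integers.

Byte[0]=D6: 2-byte lead, need 1 cont bytes. acc=0x16
Byte[1]=BD: continuation. acc=(acc<<6)|0x3D=0x5BD
Completed: cp=U+05BD (starts at byte 0)
Byte[2]=DD: 2-byte lead, need 1 cont bytes. acc=0x1D
Byte[3]=BB: continuation. acc=(acc<<6)|0x3B=0x77B
Completed: cp=U+077B (starts at byte 2)
Byte[4]=60: 1-byte ASCII. cp=U+0060
Byte[5]=E2: 3-byte lead, need 2 cont bytes. acc=0x2
Byte[6]=BE: continuation. acc=(acc<<6)|0x3E=0xBE
Byte[7]=9C: continuation. acc=(acc<<6)|0x1C=0x2F9C
Completed: cp=U+2F9C (starts at byte 5)
Byte[8]=5C: 1-byte ASCII. cp=U+005C

Answer: 0 2 4 5 8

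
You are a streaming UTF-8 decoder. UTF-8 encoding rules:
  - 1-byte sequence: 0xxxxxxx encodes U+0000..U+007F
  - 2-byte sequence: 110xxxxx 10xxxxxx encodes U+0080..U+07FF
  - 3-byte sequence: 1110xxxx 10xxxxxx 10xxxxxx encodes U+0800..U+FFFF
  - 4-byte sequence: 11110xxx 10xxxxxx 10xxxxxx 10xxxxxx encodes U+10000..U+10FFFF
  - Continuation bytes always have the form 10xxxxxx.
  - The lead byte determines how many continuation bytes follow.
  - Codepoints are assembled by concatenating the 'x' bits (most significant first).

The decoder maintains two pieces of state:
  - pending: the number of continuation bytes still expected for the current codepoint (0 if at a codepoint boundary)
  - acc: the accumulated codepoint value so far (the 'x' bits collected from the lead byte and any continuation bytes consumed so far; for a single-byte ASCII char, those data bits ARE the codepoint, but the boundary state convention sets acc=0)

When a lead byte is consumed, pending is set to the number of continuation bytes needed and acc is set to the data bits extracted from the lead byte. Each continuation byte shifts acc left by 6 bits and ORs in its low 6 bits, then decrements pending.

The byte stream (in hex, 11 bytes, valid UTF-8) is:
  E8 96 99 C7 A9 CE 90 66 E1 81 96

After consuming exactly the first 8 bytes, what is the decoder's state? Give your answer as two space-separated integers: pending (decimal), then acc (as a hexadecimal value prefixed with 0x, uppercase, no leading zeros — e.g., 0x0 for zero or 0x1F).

Answer: 0 0x0

Derivation:
Byte[0]=E8: 3-byte lead. pending=2, acc=0x8
Byte[1]=96: continuation. acc=(acc<<6)|0x16=0x216, pending=1
Byte[2]=99: continuation. acc=(acc<<6)|0x19=0x8599, pending=0
Byte[3]=C7: 2-byte lead. pending=1, acc=0x7
Byte[4]=A9: continuation. acc=(acc<<6)|0x29=0x1E9, pending=0
Byte[5]=CE: 2-byte lead. pending=1, acc=0xE
Byte[6]=90: continuation. acc=(acc<<6)|0x10=0x390, pending=0
Byte[7]=66: 1-byte. pending=0, acc=0x0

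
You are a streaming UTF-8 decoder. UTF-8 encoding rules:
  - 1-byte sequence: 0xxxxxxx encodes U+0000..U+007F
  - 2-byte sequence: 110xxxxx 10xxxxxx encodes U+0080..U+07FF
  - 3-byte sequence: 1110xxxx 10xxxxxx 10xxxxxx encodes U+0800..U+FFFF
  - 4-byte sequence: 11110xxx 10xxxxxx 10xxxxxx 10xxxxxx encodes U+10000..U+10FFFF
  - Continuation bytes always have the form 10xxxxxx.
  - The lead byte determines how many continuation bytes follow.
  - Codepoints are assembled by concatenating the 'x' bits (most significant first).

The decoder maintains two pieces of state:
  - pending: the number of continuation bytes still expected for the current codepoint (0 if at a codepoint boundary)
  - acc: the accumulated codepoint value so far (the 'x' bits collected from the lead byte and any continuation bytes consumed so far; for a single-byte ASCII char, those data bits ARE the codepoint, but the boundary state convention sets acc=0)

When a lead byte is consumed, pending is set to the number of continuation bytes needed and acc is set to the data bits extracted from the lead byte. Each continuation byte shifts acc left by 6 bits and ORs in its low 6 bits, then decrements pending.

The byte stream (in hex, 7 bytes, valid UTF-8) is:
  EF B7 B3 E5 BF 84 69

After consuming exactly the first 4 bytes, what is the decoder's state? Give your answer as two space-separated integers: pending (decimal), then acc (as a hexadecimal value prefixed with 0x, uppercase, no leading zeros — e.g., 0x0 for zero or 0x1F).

Byte[0]=EF: 3-byte lead. pending=2, acc=0xF
Byte[1]=B7: continuation. acc=(acc<<6)|0x37=0x3F7, pending=1
Byte[2]=B3: continuation. acc=(acc<<6)|0x33=0xFDF3, pending=0
Byte[3]=E5: 3-byte lead. pending=2, acc=0x5

Answer: 2 0x5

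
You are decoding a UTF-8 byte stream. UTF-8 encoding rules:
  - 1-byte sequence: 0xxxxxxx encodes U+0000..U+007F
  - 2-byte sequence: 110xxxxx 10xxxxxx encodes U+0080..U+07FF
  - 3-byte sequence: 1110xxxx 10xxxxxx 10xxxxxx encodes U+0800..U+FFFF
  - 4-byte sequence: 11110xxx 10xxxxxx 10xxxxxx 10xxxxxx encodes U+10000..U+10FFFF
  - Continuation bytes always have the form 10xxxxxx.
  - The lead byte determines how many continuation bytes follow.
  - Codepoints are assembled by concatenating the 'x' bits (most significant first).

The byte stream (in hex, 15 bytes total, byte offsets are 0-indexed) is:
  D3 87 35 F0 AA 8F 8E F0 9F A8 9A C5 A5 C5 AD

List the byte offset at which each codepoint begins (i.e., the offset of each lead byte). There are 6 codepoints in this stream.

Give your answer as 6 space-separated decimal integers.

Answer: 0 2 3 7 11 13

Derivation:
Byte[0]=D3: 2-byte lead, need 1 cont bytes. acc=0x13
Byte[1]=87: continuation. acc=(acc<<6)|0x07=0x4C7
Completed: cp=U+04C7 (starts at byte 0)
Byte[2]=35: 1-byte ASCII. cp=U+0035
Byte[3]=F0: 4-byte lead, need 3 cont bytes. acc=0x0
Byte[4]=AA: continuation. acc=(acc<<6)|0x2A=0x2A
Byte[5]=8F: continuation. acc=(acc<<6)|0x0F=0xA8F
Byte[6]=8E: continuation. acc=(acc<<6)|0x0E=0x2A3CE
Completed: cp=U+2A3CE (starts at byte 3)
Byte[7]=F0: 4-byte lead, need 3 cont bytes. acc=0x0
Byte[8]=9F: continuation. acc=(acc<<6)|0x1F=0x1F
Byte[9]=A8: continuation. acc=(acc<<6)|0x28=0x7E8
Byte[10]=9A: continuation. acc=(acc<<6)|0x1A=0x1FA1A
Completed: cp=U+1FA1A (starts at byte 7)
Byte[11]=C5: 2-byte lead, need 1 cont bytes. acc=0x5
Byte[12]=A5: continuation. acc=(acc<<6)|0x25=0x165
Completed: cp=U+0165 (starts at byte 11)
Byte[13]=C5: 2-byte lead, need 1 cont bytes. acc=0x5
Byte[14]=AD: continuation. acc=(acc<<6)|0x2D=0x16D
Completed: cp=U+016D (starts at byte 13)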